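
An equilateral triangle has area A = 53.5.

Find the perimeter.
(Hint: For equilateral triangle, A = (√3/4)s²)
A = (√3/4)s²  ⇒  s² = 4A/√3 = 4·53.5/√3 = 214/1.73205 ≈ 123.553
s ≈ √123.553 ≈ 11.1154
Perimeter = 3s ≈ 3·11.1154 ≈ 33.3463

Perimeter = 33.35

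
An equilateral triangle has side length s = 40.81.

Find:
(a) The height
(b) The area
(a) The height splits the triangle into two 30-60-90 halves: h = s·√3/2 = 40.81·1.73205/2 ≈ 70.685/2 ≈ 35.3425
(b) Area = (√3/4)·s² = (√3/4)·40.81² = (√3/4)·1665.4561 ≈ 0.433013·1665.4561 ≈ 721.164

Height = 35.34, Area = 721.2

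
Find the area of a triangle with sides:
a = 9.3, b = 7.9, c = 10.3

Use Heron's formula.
s = (9.3 + 7.9 + 10.3)/2 = 27.5/2 = 13.75
s − a = 4.45, s − b = 5.85, s − c = 3.45
s(s−a)(s−b)(s−c) = 13.75·4.45·5.85·3.45 ≈ 1234.92
Area = √1234.92 ≈ 35.1414

Area = 35.14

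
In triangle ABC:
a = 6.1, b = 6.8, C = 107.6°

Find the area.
Two sides and the included angle (SAS): A = ½·a·b·sin(C) = ½·6.1·6.8·sin(107.6°)
sin(107.6°) ≈ 0.953191
A ≈ ½·41.48·0.953191 = 20.74·0.953191 ≈ 19.7692

Area = 19.77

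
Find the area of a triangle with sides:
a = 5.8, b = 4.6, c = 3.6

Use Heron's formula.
s = (5.8 + 4.6 + 3.6)/2 = 14/2 = 7
s − a = 1.2, s − b = 2.4, s − c = 3.4
s(s−a)(s−b)(s−c) = 7·1.2·2.4·3.4 ≈ 68.544
Area = √68.544 ≈ 8.27913

Area = 8.279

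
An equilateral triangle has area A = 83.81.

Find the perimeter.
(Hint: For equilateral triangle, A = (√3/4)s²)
A = (√3/4)s²  ⇒  s² = 4A/√3 = 4·83.81/√3 = 335.24/1.73205 ≈ 193.551
s ≈ √193.551 ≈ 13.9123
Perimeter = 3s ≈ 3·13.9123 ≈ 41.7368

Perimeter = 41.74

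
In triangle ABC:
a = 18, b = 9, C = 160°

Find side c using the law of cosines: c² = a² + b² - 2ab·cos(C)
c² = 18² + 9² − 2·18·9·cos(160°)
cos(160°) ≈ -0.939693
c² ≈ 324 + 81 − 324·(-0.939693) ≈ 405 + 304.46 ≈ 709.46
c ≈ √709.46 ≈ 26.6357

c = 26.64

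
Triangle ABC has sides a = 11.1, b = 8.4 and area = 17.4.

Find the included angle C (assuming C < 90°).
Area = ½·a·b·sin(C)  ⇒  sin(C) = 2·Area/(a·b) = 2·17.4/(11.1·8.4) = 34.8/93.24 ≈ 0.37323
C = arcsin(0.37323) ≈ 21.915° (taking the acute solution since C < 90°)

C = 21.91°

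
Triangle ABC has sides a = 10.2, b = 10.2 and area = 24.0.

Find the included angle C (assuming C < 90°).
Area = ½·a·b·sin(C)  ⇒  sin(C) = 2·Area/(a·b) = 2·24.0/(10.2·10.2) = 48/104.04 ≈ 0.461361
C = arcsin(0.461361) ≈ 27.475° (taking the acute solution since C < 90°)

C = 27.47°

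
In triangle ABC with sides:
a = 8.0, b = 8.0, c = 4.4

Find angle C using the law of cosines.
c² = a² + b² − 2ab·cos(C)  ⇒  cos(C) = (a² + b² − c²)/(2ab)
cos(C) = (8.0² + 8.0² − 4.4²)/(2·8.0·8.0) = (64 + 64 − 19.36)/128 = 108.64/128 ≈ 0.84875
C = arccos(0.84875) ≈ 31.924°

C = 31.92°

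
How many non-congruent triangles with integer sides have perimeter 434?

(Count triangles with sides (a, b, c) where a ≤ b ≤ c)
Let a ≤ b ≤ c with a + b + c = 434. The only binding inequality is a + b > c, i.e. 434 − c > c, so c < 434/2; and c ≥ 434/3 since c is the largest side.
So 145 ≤ c ≤ 216. For each c, b runs from ⌈(434 − c)/2⌉ up to c (then a = 434 − b − c satisfies 1 ≤ a ≤ b automatically), giving c − ⌈(434 − c)/2⌉ + 1 choices.
Summing over c: 1 + 3 + 4 + 6 + … + 106 + 108  (72 terms, c = 145, …, 216) = 3924
Check (closed form: nearest integer to p²/48 for even p, (p+3)²/48 for odd p): 434²/48 = 188356/48 ≈ 3924.08 → 3924

3924 triangles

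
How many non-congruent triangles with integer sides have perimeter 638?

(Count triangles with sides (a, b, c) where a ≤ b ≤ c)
Let a ≤ b ≤ c with a + b + c = 638. The only binding inequality is a + b > c, i.e. 638 − c > c, so c < 638/2; and c ≥ 638/3 since c is the largest side.
So 213 ≤ c ≤ 318. For each c, b runs from ⌈(638 − c)/2⌉ up to c (then a = 638 − b − c satisfies 1 ≤ a ≤ b automatically), giving c − ⌈(638 − c)/2⌉ + 1 choices.
Summing over c: 1 + 3 + 4 + 6 + … + 157 + 159  (106 terms, c = 213, …, 318) = 8480
Check (closed form: nearest integer to p²/48 for even p, (p+3)²/48 for odd p): 638²/48 = 407044/48 ≈ 8480.08 → 8480

8480 triangles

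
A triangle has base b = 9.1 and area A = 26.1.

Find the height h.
A = ½·b·h  ⇒  h = 2A/b = 2·26.1/9.1 = 52.2/9.1 ≈ 5.73626

h = 5.736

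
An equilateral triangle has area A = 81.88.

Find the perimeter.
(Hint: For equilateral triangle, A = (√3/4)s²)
A = (√3/4)s²  ⇒  s² = 4A/√3 = 4·81.88/√3 = 327.52/1.73205 ≈ 189.094
s ≈ √189.094 ≈ 13.7511
Perimeter = 3s ≈ 3·13.7511 ≈ 41.2534

Perimeter = 41.25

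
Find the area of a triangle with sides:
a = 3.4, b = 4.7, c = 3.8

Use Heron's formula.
s = (3.4 + 4.7 + 3.8)/2 = 11.9/2 = 5.95
s − a = 2.55, s − b = 1.25, s − c = 2.15
s(s−a)(s−b)(s−c) = 5.95·2.55·1.25·2.15 ≈ 40.7761
Area = √40.7761 ≈ 6.38562

Area = 6.386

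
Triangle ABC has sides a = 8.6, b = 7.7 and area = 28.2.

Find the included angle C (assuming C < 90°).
Area = ½·a·b·sin(C)  ⇒  sin(C) = 2·Area/(a·b) = 2·28.2/(8.6·7.7) = 56.4/66.22 ≈ 0.851706
C = arcsin(0.851706) ≈ 58.3978° (taking the acute solution since C < 90°)

C = 58.4°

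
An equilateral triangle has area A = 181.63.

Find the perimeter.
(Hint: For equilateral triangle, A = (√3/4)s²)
A = (√3/4)s²  ⇒  s² = 4A/√3 = 4·181.63/√3 = 726.52/1.73205 ≈ 419.457
s ≈ √419.457 ≈ 20.4806
Perimeter = 3s ≈ 3·20.4806 ≈ 61.4419

Perimeter = 61.44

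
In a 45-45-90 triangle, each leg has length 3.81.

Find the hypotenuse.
In a 45-45-90 triangle the sides are in ratio 1 : 1 : √2, so hypotenuse = leg·√2.
Hypotenuse = 3.81·√2 ≈ 3.81·1.41421 ≈ 5.38815

Hypotenuse = 3.81√2 = 5.388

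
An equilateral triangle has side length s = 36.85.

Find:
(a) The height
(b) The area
(a) The height splits the triangle into two 30-60-90 halves: h = s·√3/2 = 36.85·1.73205/2 ≈ 63.8261/2 ≈ 31.913
(b) Area = (√3/4)·s² = (√3/4)·36.85² = (√3/4)·1357.9225 ≈ 0.433013·1357.9225 ≈ 587.998

Height = 31.91, Area = 588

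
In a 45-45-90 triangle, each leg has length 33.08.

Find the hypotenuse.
In a 45-45-90 triangle the sides are in ratio 1 : 1 : √2, so hypotenuse = leg·√2.
Hypotenuse = 33.08·√2 ≈ 33.08·1.41421 ≈ 46.7822

Hypotenuse = 33.08√2 = 46.78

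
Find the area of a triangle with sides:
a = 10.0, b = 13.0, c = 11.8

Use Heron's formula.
s = (10.0 + 13.0 + 11.8)/2 = 34.8/2 = 17.4
s − a = 7.4, s − b = 4.4, s − c = 5.6
s(s−a)(s−b)(s−c) = 17.4·7.4·4.4·5.6 ≈ 3172.65
Area = √3172.65 ≈ 56.3262

Area = 56.33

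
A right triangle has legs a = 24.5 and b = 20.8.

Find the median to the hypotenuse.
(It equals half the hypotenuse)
Hypotenuse c = √(a² + b²) = √(600.25 + 432.64) = √1032.89 ≈ 32.1386
Median to hypotenuse = c/2 ≈ 32.1386/2 ≈ 16.0693

Median = 16.07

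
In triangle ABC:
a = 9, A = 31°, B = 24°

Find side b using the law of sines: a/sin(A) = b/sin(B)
a/sin(A) = b/sin(B)  ⇒  b = a·sin(B)/sin(A) = 9·sin(24°)/sin(31°)
sin(24°) ≈ 0.406737, sin(31°) ≈ 0.515038
b ≈ 9·0.406737/0.515038 ≈ 3.66063/0.515038 ≈ 7.10749

b = 7.107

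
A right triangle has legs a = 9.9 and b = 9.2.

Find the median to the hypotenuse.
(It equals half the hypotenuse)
Hypotenuse c = √(a² + b²) = √(98.01 + 84.64) = √182.65 ≈ 13.5148
Median to hypotenuse = c/2 ≈ 13.5148/2 ≈ 6.7574

Median = 6.757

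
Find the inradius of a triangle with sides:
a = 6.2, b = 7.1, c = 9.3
r = Area/s where s is the semi-perimeter.
s = (6.2 + 7.1 + 9.3)/2 = 22.6/2 = 11.3
Area = √(s(s−a)(s−b)(s−c)) = √(11.3·5.1·4.2·2) ≈ √484.092 ≈ 22.0021
r ≈ 22.0021/11.3 ≈ 1.94709

r = 1.947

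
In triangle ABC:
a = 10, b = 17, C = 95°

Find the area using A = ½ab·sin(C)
A = ½·a·b·sin(C) = ½·10·17·sin(95°)
sin(95°) ≈ 0.996195
A ≈ ½·170·0.996195 = 85·0.996195 ≈ 84.6765

Area = 84.68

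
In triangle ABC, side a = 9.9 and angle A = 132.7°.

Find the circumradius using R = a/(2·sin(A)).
R = a/(2·sin(A)) = 9.9/(2·sin(132.7°))
sin(132.7°) ≈ 0.734915
R ≈ 9.9/(2·0.734915) = 9.9/1.46983 ≈ 6.73548

R = 6.735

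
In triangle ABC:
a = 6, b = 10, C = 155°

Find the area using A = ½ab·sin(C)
A = ½·a·b·sin(C) = ½·6·10·sin(155°)
sin(155°) ≈ 0.422618
A ≈ ½·60·0.422618 = 30·0.422618 ≈ 12.6785

Area = 12.68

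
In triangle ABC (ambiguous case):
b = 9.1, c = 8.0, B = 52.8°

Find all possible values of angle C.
b/sin(B) = c/sin(C)  ⇒  sin(C) = c·sin(B)/b = 8.0·sin(52.8°)/9.1
sin(52.8°) ≈ 0.79653
sin(C) ≈ 8.0·0.79653/9.1 ≈ 6.37224/9.1 ≈ 0.700246
Candidate 1: C₁ = arcsin(0.700246) ≈ 44.4468°  →  A = 180° − 52.8° − 44.4468° ≈ 82.7532° > 0, valid
Candidate 2: C₂ = 180° − C₁ ≈ 135.553°  →  A = 180° − 52.8° − 135.553° ≈ -8.3532° ≤ 0, not a valid triangle

C = 44.45° (one solution)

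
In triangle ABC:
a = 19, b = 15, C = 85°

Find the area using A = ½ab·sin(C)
A = ½·a·b·sin(C) = ½·19·15·sin(85°)
sin(85°) ≈ 0.996195
A ≈ ½·285·0.996195 = 142.5·0.996195 ≈ 141.958

Area = 142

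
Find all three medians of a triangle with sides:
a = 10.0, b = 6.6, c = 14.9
Median formula: m_a = ½√(2b² + 2c² − a²) (and cyclically). a² = 100, b² = 43.56, c² = 222.01.
m_a = ½√(2·43.56 + 2·222.01 − 100) = ½√431.14 ≈ ½·20.7639 ≈ 10.382
m_b = ½√(2·100 + 2·222.01 − 43.56) = ½√600.46 ≈ ½·24.5043 ≈ 12.2521
m_c = ½√(2·100 + 2·43.56 − 222.01) = ½√65.11 ≈ ½·8.06908 ≈ 4.03454

m_a = 10.38, m_b = 12.25, m_c = 4.035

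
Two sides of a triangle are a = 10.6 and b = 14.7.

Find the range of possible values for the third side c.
Triangle inequality: |a − b| < c < a + b
|a − b| = |10.6 − 14.7| = 4.1
a + b = 10.6 + 14.7 = 25.3

4.1 < c < 25.3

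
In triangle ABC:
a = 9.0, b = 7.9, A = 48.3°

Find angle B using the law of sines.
a/sin(A) = b/sin(B)  ⇒  sin(B) = b·sin(A)/a = 7.9·sin(48.3°)/9.0
sin(48.3°) ≈ 0.746638
sin(B) ≈ 7.9·0.746638/9.0 ≈ 5.89844/9.0 ≈ 0.655382
B = arcsin(0.655382) ≈ 40.9487°
(Since b ≤ a we need B ≤ A, so the obtuse alternative 180° − 40.9487° ≈ 139.051° is rejected.)

B = 40.95°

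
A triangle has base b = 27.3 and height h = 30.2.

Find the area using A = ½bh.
A = ½·b·h = ½·27.3·30.2 = ½·824.46 = 412.23

Area = 412.23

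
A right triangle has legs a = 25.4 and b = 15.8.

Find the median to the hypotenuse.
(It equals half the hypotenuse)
Hypotenuse c = √(a² + b²) = √(645.16 + 249.64) = √894.8 ≈ 29.9132
Median to hypotenuse = c/2 ≈ 29.9132/2 ≈ 14.9566

Median = 14.96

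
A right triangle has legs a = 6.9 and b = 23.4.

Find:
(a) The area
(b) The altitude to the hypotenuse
(a) The legs are perpendicular, so Area = ½·a·b = ½·6.9·23.4 = ½·161.46 = 80.73
(b) Hypotenuse c = √(a² + b²) = √(47.61 + 547.56) = √595.17 ≈ 24.3961
    Area = ½·c·h_c  ⇒  h_c = 2·Area/c = 161.46/24.3961 ≈ 6.61827

Area = 80.73, h_c = 6.618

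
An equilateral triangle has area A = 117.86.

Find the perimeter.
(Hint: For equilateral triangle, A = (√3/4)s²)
A = (√3/4)s²  ⇒  s² = 4A/√3 = 4·117.86/√3 = 471.44/1.73205 ≈ 272.186
s ≈ √272.186 ≈ 16.4981
Perimeter = 3s ≈ 3·16.4981 ≈ 49.4942

Perimeter = 49.49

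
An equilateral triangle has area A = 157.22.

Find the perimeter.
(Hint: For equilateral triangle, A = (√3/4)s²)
A = (√3/4)s²  ⇒  s² = 4A/√3 = 4·157.22/√3 = 628.88/1.73205 ≈ 363.084
s ≈ √363.084 ≈ 19.0548
Perimeter = 3s ≈ 3·19.0548 ≈ 57.1643

Perimeter = 57.16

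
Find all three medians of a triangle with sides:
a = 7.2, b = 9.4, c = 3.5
Median formula: m_a = ½√(2b² + 2c² − a²) (and cyclically). a² = 51.84, b² = 88.36, c² = 12.25.
m_a = ½√(2·88.36 + 2·12.25 − 51.84) = ½√149.38 ≈ ½·12.2221 ≈ 6.11106
m_b = ½√(2·51.84 + 2·12.25 − 88.36) = ½√39.82 ≈ ½·6.31031 ≈ 3.15515
m_c = ½√(2·51.84 + 2·88.36 − 12.25) = ½√268.15 ≈ ½·16.3753 ≈ 8.18764

m_a = 6.111, m_b = 3.155, m_c = 8.188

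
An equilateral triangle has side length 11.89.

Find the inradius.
r = Area/s with s the semi-perimeter.
Area = (√3/4)·11.89² = (√3/4)·141.3721 ≈ 0.433013·141.3721 ≈ 61.2159
s = 3·11.89/2 = 17.835
r ≈ 61.2159/17.835 ≈ 3.43235
(Equivalently r = side/(2√3) = 11.89/3.4641 ≈ 3.43235.)

r = 3.432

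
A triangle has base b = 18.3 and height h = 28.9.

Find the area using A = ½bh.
A = ½·b·h = ½·18.3·28.9 = ½·528.87 = 264.435

Area = 264.435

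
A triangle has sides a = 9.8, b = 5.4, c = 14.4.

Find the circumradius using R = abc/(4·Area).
First find the area with Heron's formula.
s = (9.8 + 5.4 + 14.4)/2 = 14.8
Area = √(s(s−a)(s−b)(s−c)) = √(14.8·5·9.4·0.4) ≈ √278.24 ≈ 16.6805
abc = 9.8·5.4·14.4 = 762.048
R = abc/(4·Area) ≈ 762.048/(4·16.6805) = 762.048/66.7221 ≈ 11.4212

R = 11.42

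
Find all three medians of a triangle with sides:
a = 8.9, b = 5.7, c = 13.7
Median formula: m_a = ½√(2b² + 2c² − a²) (and cyclically). a² = 79.21, b² = 32.49, c² = 187.69.
m_a = ½√(2·32.49 + 2·187.69 − 79.21) = ½√361.15 ≈ ½·19.0039 ≈ 9.50197
m_b = ½√(2·79.21 + 2·187.69 − 32.49) = ½√501.31 ≈ ½·22.39 ≈ 11.195
m_c = ½√(2·79.21 + 2·32.49 − 187.69) = ½√35.71 ≈ ½·5.97578 ≈ 2.98789

m_a = 9.502, m_b = 11.19, m_c = 2.988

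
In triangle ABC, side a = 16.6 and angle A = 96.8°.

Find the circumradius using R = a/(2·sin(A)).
R = a/(2·sin(A)) = 16.6/(2·sin(96.8°))
sin(96.8°) ≈ 0.992966
R ≈ 16.6/(2·0.992966) = 16.6/1.98593 ≈ 8.3588

R = 8.359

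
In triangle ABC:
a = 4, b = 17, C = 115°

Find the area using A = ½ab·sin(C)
A = ½·a·b·sin(C) = ½·4·17·sin(115°)
sin(115°) ≈ 0.906308
A ≈ ½·68·0.906308 = 34·0.906308 ≈ 30.8145

Area = 30.81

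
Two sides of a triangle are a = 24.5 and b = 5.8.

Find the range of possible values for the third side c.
Triangle inequality: |a − b| < c < a + b
|a − b| = |24.5 − 5.8| = 18.7
a + b = 24.5 + 5.8 = 30.3

18.7 < c < 30.3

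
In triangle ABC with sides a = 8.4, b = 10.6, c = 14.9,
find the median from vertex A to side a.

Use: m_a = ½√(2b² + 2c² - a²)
m_a = ½√(2·10.6² + 2·14.9² − 8.4²) = ½√(2·112.36 + 2·222.01 − 70.56) = ½√(224.72 + 444.02 − 70.56) = ½√598.18
√598.18 ≈ 24.4577, so m_a ≈ 12.2289

m_a = 12.23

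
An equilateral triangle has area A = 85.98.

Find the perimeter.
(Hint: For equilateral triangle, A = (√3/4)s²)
A = (√3/4)s²  ⇒  s² = 4A/√3 = 4·85.98/√3 = 343.92/1.73205 ≈ 198.562
s ≈ √198.562 ≈ 14.0912
Perimeter = 3s ≈ 3·14.0912 ≈ 42.2736

Perimeter = 42.27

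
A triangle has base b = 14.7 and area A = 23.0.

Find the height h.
A = ½·b·h  ⇒  h = 2A/b = 2·23.0/14.7 = 46/14.7 ≈ 3.12925

h = 3.129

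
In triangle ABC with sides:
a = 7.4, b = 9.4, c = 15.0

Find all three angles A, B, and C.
Law of cosines for each angle (a² = 54.76, b² = 88.36, c² = 225):
cos(A) = (b² + c² − a²)/(2bc) = (88.36 + 225 − 54.76)/(2·9.4·15.0) = 258.6/282 ≈ 0.917021  ⇒  A ≈ 23.5056°
cos(B) = (a² + c² − b²)/(2ac) = (54.76 + 225 − 88.36)/(2·7.4·15.0) = 191.4/222 ≈ 0.862162  ⇒  B ≈ 30.4398°
cos(C) = (a² + b² − c²)/(2ab) = (54.76 + 88.36 − 225)/(2·7.4·9.4) = -81.88/139.12 ≈ -0.588557  ⇒  C ≈ 126.055°
Check: A + B + C ≈ 180°

A = 23.51°, B = 30.44°, C = 126.1°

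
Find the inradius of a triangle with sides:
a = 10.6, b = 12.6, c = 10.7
r = Area/s where s is the semi-perimeter.
s = (10.6 + 12.6 + 10.7)/2 = 33.9/2 = 16.95
Area = √(s(s−a)(s−b)(s−c)) = √(16.95·6.35·4.35·6.25) ≈ √2926.26 ≈ 54.0949
r ≈ 54.0949/16.95 ≈ 3.19144

r = 3.191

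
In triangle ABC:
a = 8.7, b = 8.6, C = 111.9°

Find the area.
Two sides and the included angle (SAS): A = ½·a·b·sin(C) = ½·8.7·8.6·sin(111.9°)
sin(111.9°) ≈ 0.927836
A ≈ ½·74.82·0.927836 = 37.41·0.927836 ≈ 34.7104

Area = 34.71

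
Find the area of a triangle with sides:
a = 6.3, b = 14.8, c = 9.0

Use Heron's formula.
s = (6.3 + 14.8 + 9.0)/2 = 30.1/2 = 15.05
s − a = 8.75, s − b = 0.25, s − c = 6.05
s(s−a)(s−b)(s−c) = 15.05·8.75·0.25·6.05 ≈ 199.177
Area = √199.177 ≈ 14.113

Area = 14.11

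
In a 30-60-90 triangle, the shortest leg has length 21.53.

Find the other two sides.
In a 30-60-90 triangle the sides are in ratio 1 : √3 : 2 (short leg : long leg : hypotenuse).
Long leg = 21.53·√3 ≈ 21.53·1.73205 ≈ 37.2911
Hypotenuse = 2·21.53 = 43.06

Long leg = 21.53√3 = 37.29, Hypotenuse = 43.06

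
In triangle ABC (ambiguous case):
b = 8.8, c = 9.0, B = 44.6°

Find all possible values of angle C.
b/sin(B) = c/sin(C)  ⇒  sin(C) = c·sin(B)/b = 9.0·sin(44.6°)/8.8
sin(44.6°) ≈ 0.702153
sin(C) ≈ 9.0·0.702153/8.8 ≈ 6.31938/8.8 ≈ 0.718111
Candidate 1: C₁ = arcsin(0.718111) ≈ 45.8987°  →  A = 180° − 44.6° − 45.8987° ≈ 89.5013° > 0, valid
Candidate 2: C₂ = 180° − C₁ ≈ 134.101°  →  A = 180° − 44.6° − 134.101° ≈ 1.29875° > 0, valid

C = 45.9° or C = 134.1° (two solutions)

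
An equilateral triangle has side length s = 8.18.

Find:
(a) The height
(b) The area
(a) The height splits the triangle into two 30-60-90 halves: h = s·√3/2 = 8.18·1.73205/2 ≈ 14.1682/2 ≈ 7.08409
(b) Area = (√3/4)·s² = (√3/4)·8.18² = (√3/4)·66.9124 ≈ 0.433013·66.9124 ≈ 28.9739

Height = 7.084, Area = 28.97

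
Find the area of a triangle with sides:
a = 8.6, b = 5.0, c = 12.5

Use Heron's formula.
s = (8.6 + 5.0 + 12.5)/2 = 26.1/2 = 13.05
s − a = 4.45, s − b = 8.05, s − c = 0.55
s(s−a)(s−b)(s−c) = 13.05·4.45·8.05·0.55 ≈ 257.116
Area = √257.116 ≈ 16.0348

Area = 16.03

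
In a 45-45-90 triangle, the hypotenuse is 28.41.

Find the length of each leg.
In a 45-45-90 triangle hypotenuse = leg·√2, so leg = hypotenuse/√2.
Leg = 28.41/√2 ≈ 28.41/1.41421 ≈ 20.0889

Each leg = 20.09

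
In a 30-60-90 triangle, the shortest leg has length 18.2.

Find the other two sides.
In a 30-60-90 triangle the sides are in ratio 1 : √3 : 2 (short leg : long leg : hypotenuse).
Long leg = 18.2·√3 ≈ 18.2·1.73205 ≈ 31.5233
Hypotenuse = 2·18.2 = 36.4

Long leg = 18.2√3 = 31.52, Hypotenuse = 36.4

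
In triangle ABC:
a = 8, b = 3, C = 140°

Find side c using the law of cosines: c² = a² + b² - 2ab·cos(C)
c² = 8² + 3² − 2·8·3·cos(140°)
cos(140°) ≈ -0.766044
c² ≈ 64 + 9 − 48·(-0.766044) ≈ 73 + 36.7701 ≈ 109.77
c ≈ √109.77 ≈ 10.4771

c = 10.48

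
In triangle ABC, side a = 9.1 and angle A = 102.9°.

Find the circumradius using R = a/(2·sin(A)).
R = a/(2·sin(A)) = 9.1/(2·sin(102.9°))
sin(102.9°) ≈ 0.974761
R ≈ 9.1/(2·0.974761) = 9.1/1.94952 ≈ 4.66781

R = 4.668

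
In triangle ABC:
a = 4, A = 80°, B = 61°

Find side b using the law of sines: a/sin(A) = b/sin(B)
a/sin(A) = b/sin(B)  ⇒  b = a·sin(B)/sin(A) = 4·sin(61°)/sin(80°)
sin(61°) ≈ 0.87462, sin(80°) ≈ 0.984808
b ≈ 4·0.87462/0.984808 ≈ 3.49848/0.984808 ≈ 3.55245

b = 3.552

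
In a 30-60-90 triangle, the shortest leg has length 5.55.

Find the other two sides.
In a 30-60-90 triangle the sides are in ratio 1 : √3 : 2 (short leg : long leg : hypotenuse).
Long leg = 5.55·√3 ≈ 5.55·1.73205 ≈ 9.61288
Hypotenuse = 2·5.55 = 11.1

Long leg = 5.55√3 = 9.613, Hypotenuse = 11.1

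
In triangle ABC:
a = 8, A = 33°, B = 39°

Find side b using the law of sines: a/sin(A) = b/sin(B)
a/sin(A) = b/sin(B)  ⇒  b = a·sin(B)/sin(A) = 8·sin(39°)/sin(33°)
sin(39°) ≈ 0.62932, sin(33°) ≈ 0.544639
b ≈ 8·0.62932/0.544639 ≈ 5.03456/0.544639 ≈ 9.24385

b = 9.244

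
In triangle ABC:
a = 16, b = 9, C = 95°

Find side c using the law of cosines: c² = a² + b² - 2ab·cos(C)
c² = 16² + 9² − 2·16·9·cos(95°)
cos(95°) ≈ -0.0871557
c² ≈ 256 + 81 − 288·(-0.0871557) ≈ 337 + 25.1009 ≈ 362.101
c ≈ √362.101 ≈ 19.0289

c = 19.03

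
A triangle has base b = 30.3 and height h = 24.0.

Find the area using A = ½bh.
A = ½·b·h = ½·30.3·24.0 = ½·727.2 = 363.6

Area = 363.6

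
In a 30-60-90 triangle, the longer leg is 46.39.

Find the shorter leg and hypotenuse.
In a 30-60-90 triangle the sides are in ratio 1 : √3 : 2, so short leg = long leg/√3 and hypotenuse = 2·(short leg).
Short leg = 46.39/√3 ≈ 46.39/1.73205 ≈ 26.7833
Hypotenuse = 2·26.7833 ≈ 53.5666

Short leg = 26.78, Hypotenuse = 53.57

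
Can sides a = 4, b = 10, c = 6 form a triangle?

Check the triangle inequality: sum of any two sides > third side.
a + b vs c: 4 + 10 = 14 > 6  ✓
a + c vs b: 4 + 6 = 10 ≤ 10  ✗
b + c vs a: 10 + 6 = 16 > 4  ✓

No: 4 + 6 = 10 is not > 10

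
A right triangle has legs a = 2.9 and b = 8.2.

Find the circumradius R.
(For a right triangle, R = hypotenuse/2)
Hypotenuse c = √(a² + b²) = √(8.41 + 67.24) = √75.65 ≈ 8.6977
R = c/2 ≈ 8.6977/2 ≈ 4.34885

R = 4.349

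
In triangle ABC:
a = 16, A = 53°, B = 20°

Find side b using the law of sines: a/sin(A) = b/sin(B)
a/sin(A) = b/sin(B)  ⇒  b = a·sin(B)/sin(A) = 16·sin(20°)/sin(53°)
sin(20°) ≈ 0.34202, sin(53°) ≈ 0.798636
b ≈ 16·0.34202/0.798636 ≈ 5.47232/0.798636 ≈ 6.85209

b = 6.852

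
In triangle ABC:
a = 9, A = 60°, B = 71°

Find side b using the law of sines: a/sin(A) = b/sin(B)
a/sin(A) = b/sin(B)  ⇒  b = a·sin(B)/sin(A) = 9·sin(71°)/sin(60°)
sin(71°) ≈ 0.945519, sin(60°) ≈ 0.866025
b ≈ 9·0.945519/0.866025 ≈ 8.50967/0.866025 ≈ 9.82612

b = 9.826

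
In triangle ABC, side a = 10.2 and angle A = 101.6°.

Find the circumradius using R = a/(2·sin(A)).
R = a/(2·sin(A)) = 10.2/(2·sin(101.6°))
sin(101.6°) ≈ 0.979575
R ≈ 10.2/(2·0.979575) = 10.2/1.95915 ≈ 5.20634

R = 5.206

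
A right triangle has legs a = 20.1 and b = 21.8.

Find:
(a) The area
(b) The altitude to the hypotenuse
(a) The legs are perpendicular, so Area = ½·a·b = ½·20.1·21.8 = ½·438.18 = 219.09
(b) Hypotenuse c = √(a² + b²) = √(404.01 + 475.24) = √879.25 ≈ 29.6522
    Area = ½·c·h_c  ⇒  h_c = 2·Area/c = 438.18/29.6522 ≈ 14.7773

Area = 219.09, h_c = 14.78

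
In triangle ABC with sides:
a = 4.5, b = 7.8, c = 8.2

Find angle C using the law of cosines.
c² = a² + b² − 2ab·cos(C)  ⇒  cos(C) = (a² + b² − c²)/(2ab)
cos(C) = (4.5² + 7.8² − 8.2²)/(2·4.5·7.8) = (20.25 + 60.84 − 67.24)/70.2 = 13.85/70.2 ≈ 0.197293
C = arccos(0.197293) ≈ 78.6213°

C = 78.62°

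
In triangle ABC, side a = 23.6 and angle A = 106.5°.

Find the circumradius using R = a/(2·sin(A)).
R = a/(2·sin(A)) = 23.6/(2·sin(106.5°))
sin(106.5°) ≈ 0.95882
R ≈ 23.6/(2·0.95882) = 23.6/1.91764 ≈ 12.3068

R = 12.31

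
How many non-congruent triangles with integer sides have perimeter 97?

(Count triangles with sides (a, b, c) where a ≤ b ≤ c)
Let a ≤ b ≤ c with a + b + c = 97. The only binding inequality is a + b > c, i.e. 97 − c > c, so c < 97/2; and c ≥ 97/3 since c is the largest side.
So 33 ≤ c ≤ 48. For each c, b runs from ⌈(97 − c)/2⌉ up to c (then a = 97 − b − c satisfies 1 ≤ a ≤ b automatically), giving c − ⌈(97 − c)/2⌉ + 1 choices.
Summing over c: 2 + 3 + 5 + 6 + … + 23 + 24  (16 terms, c = 33, …, 48) = 208
Check (closed form: nearest integer to p²/48 for even p, (p+3)²/48 for odd p): (97+3)²/48 = 100²/48 = 10000/48 ≈ 208.33 → 208

208 triangles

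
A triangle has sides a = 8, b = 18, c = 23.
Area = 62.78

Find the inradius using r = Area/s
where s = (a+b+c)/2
s = (8 + 18 + 23)/2 = 49/2 = 24.5
r = Area/s = 62.78/24.5 ≈ 2.56245

r = 2.562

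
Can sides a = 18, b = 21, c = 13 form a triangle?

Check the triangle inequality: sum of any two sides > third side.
a + b vs c: 18 + 21 = 39 > 13  ✓
a + c vs b: 18 + 13 = 31 > 21  ✓
b + c vs a: 21 + 13 = 34 > 18  ✓

Yes, triangle inequality satisfied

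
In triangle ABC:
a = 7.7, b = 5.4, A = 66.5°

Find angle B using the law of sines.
a/sin(A) = b/sin(B)  ⇒  sin(B) = b·sin(A)/a = 5.4·sin(66.5°)/7.7
sin(66.5°) ≈ 0.91706
sin(B) ≈ 5.4·0.91706/7.7 ≈ 4.95212/7.7 ≈ 0.643133
B = arcsin(0.643133) ≈ 40.0258°
(Since b ≤ a we need B ≤ A, so the obtuse alternative 180° − 40.0258° ≈ 139.974° is rejected.)

B = 40.03°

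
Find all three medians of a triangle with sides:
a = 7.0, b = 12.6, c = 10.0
Median formula: m_a = ½√(2b² + 2c² − a²) (and cyclically). a² = 49, b² = 158.76, c² = 100.
m_a = ½√(2·158.76 + 2·100 − 49) = ½√468.52 ≈ ½·21.6453 ≈ 10.8227
m_b = ½√(2·49 + 2·100 − 158.76) = ½√139.24 ≈ ½·11.8 ≈ 5.9
m_c = ½√(2·49 + 2·158.76 − 100) = ½√315.52 ≈ ½·17.7629 ≈ 8.88144

m_a = 10.82, m_b = 5.9, m_c = 8.881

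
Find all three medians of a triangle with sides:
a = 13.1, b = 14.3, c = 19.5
Median formula: m_a = ½√(2b² + 2c² − a²) (and cyclically). a² = 171.61, b² = 204.49, c² = 380.25.
m_a = ½√(2·204.49 + 2·380.25 − 171.61) = ½√997.87 ≈ ½·31.5891 ≈ 15.7945
m_b = ½√(2·171.61 + 2·380.25 − 204.49) = ½√899.23 ≈ ½·29.9872 ≈ 14.9936
m_c = ½√(2·171.61 + 2·204.49 − 380.25) = ½√371.95 ≈ ½·19.286 ≈ 9.643

m_a = 15.79, m_b = 14.99, m_c = 9.643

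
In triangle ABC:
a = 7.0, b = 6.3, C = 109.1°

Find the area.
Two sides and the included angle (SAS): A = ½·a·b·sin(C) = ½·7.0·6.3·sin(109.1°)
sin(109.1°) ≈ 0.944949
A ≈ ½·44.1·0.944949 = 22.05·0.944949 ≈ 20.8361

Area = 20.84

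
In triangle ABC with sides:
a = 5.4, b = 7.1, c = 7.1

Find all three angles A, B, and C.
Law of cosines for each angle (a² = 29.16, b² = 50.41, c² = 50.41):
cos(A) = (b² + c² − a²)/(2bc) = (50.41 + 50.41 − 29.16)/(2·7.1·7.1) = 71.66/100.82 ≈ 0.710772  ⇒  A ≈ 44.7023°
cos(B) = (a² + c² − b²)/(2ac) = (29.16 + 50.41 − 50.41)/(2·5.4·7.1) = 29.16/76.68 ≈ 0.380282  ⇒  B ≈ 67.6489°
cos(C) = (a² + b² − c²)/(2ab) = (29.16 + 50.41 − 50.41)/(2·5.4·7.1) = 29.16/76.68 ≈ 0.380282  ⇒  C ≈ 67.6489°
Check: A + B + C ≈ 180°

A = 44.7°, B = 67.65°, C = 67.65°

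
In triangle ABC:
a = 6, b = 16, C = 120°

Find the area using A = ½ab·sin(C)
A = ½·a·b·sin(C) = ½·6·16·sin(120°)
sin(120°) ≈ 0.866025
A ≈ ½·96·0.866025 = 48·0.866025 ≈ 41.5692

Area = 41.57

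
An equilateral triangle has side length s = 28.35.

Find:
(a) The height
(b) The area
(a) The height splits the triangle into two 30-60-90 halves: h = s·√3/2 = 28.35·1.73205/2 ≈ 49.1036/2 ≈ 24.5518
(b) Area = (√3/4)·s² = (√3/4)·28.35² = (√3/4)·803.7225 ≈ 0.433013·803.7225 ≈ 348.022

Height = 24.55, Area = 348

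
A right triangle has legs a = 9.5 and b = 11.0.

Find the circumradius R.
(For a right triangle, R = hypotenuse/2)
Hypotenuse c = √(a² + b²) = √(90.25 + 121) = √211.25 ≈ 14.5344
R = c/2 ≈ 14.5344/2 ≈ 7.26722

R = 7.267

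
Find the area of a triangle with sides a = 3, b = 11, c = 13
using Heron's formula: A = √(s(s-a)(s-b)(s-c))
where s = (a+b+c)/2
s = (3 + 11 + 13)/2 = 27/2 = 13.5
s − a = 10.5, s − b = 2.5, s − c = 0.5
s(s−a)(s−b)(s−c) = 13.5·10.5·2.5·0.5 = 177.1875
Area = √177.1875 ≈ 13.3112

s = 13.5, Area = 13.31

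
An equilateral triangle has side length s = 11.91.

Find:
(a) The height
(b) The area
(a) The height splits the triangle into two 30-60-90 halves: h = s·√3/2 = 11.91·1.73205/2 ≈ 20.6287/2 ≈ 10.3144
(b) Area = (√3/4)·s² = (√3/4)·11.91² = (√3/4)·141.8481 ≈ 0.433013·141.8481 ≈ 61.422

Height = 10.31, Area = 61.42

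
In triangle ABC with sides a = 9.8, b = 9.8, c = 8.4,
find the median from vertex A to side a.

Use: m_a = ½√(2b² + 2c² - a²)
m_a = ½√(2·9.8² + 2·8.4² − 9.8²) = ½√(2·96.04 + 2·70.56 − 96.04) = ½√(192.08 + 141.12 − 96.04) = ½√237.16
√237.16 ≈ 15.4, so m_a ≈ 7.7

m_a = 7.7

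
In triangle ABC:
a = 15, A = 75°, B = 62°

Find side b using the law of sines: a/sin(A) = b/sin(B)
a/sin(A) = b/sin(B)  ⇒  b = a·sin(B)/sin(A) = 15·sin(62°)/sin(75°)
sin(62°) ≈ 0.882948, sin(75°) ≈ 0.965926
b ≈ 15·0.882948/0.965926 ≈ 13.2442/0.965926 ≈ 13.7114

b = 13.71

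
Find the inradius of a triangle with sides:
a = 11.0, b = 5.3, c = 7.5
r = Area/s where s is the semi-perimeter.
s = (11.0 + 5.3 + 7.5)/2 = 23.8/2 = 11.9
Area = √(s(s−a)(s−b)(s−c)) = √(11.9·0.9·6.6·4.4) ≈ √311.018 ≈ 17.6357
r ≈ 17.6357/11.9 ≈ 1.48199

r = 1.482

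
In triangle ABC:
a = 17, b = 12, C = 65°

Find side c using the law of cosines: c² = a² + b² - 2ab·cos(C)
c² = 17² + 12² − 2·17·12·cos(65°)
cos(65°) ≈ 0.422618
c² ≈ 289 + 144 − 408·(0.422618) ≈ 433 − 172.428 ≈ 260.572
c ≈ √260.572 ≈ 16.1422

c = 16.14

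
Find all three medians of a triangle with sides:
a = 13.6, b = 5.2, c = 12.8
Median formula: m_a = ½√(2b² + 2c² − a²) (and cyclically). a² = 184.96, b² = 27.04, c² = 163.84.
m_a = ½√(2·27.04 + 2·163.84 − 184.96) = ½√196.8 ≈ ½·14.0285 ≈ 7.01427
m_b = ½√(2·184.96 + 2·163.84 − 27.04) = ½√670.56 ≈ ½·25.8952 ≈ 12.9476
m_c = ½√(2·184.96 + 2·27.04 − 163.84) = ½√260.16 ≈ ½·16.1295 ≈ 8.06474

m_a = 7.014, m_b = 12.95, m_c = 8.065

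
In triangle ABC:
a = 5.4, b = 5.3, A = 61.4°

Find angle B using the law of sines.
a/sin(A) = b/sin(B)  ⇒  sin(B) = b·sin(A)/a = 5.3·sin(61.4°)/5.4
sin(61.4°) ≈ 0.877983
sin(B) ≈ 5.3·0.877983/5.4 ≈ 4.65331/5.4 ≈ 0.861724
B = arcsin(0.861724) ≈ 59.5107°
(Since b ≤ a we need B ≤ A, so the obtuse alternative 180° − 59.5107° ≈ 120.489° is rejected.)

B = 59.51°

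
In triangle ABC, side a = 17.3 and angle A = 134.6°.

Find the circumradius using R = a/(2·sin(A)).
R = a/(2·sin(A)) = 17.3/(2·sin(134.6°))
sin(134.6°) ≈ 0.712026
R ≈ 17.3/(2·0.712026) = 17.3/1.42405 ≈ 12.1484

R = 12.15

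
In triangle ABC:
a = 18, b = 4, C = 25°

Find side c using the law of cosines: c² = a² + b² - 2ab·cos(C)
c² = 18² + 4² − 2·18·4·cos(25°)
cos(25°) ≈ 0.906308
c² ≈ 324 + 16 − 144·(0.906308) ≈ 340 − 130.508 ≈ 209.492
c ≈ √209.492 ≈ 14.4738

c = 14.47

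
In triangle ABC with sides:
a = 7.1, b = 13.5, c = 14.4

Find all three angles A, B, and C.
Law of cosines for each angle (a² = 50.41, b² = 182.25, c² = 207.36):
cos(A) = (b² + c² − a²)/(2bc) = (182.25 + 207.36 − 50.41)/(2·13.5·14.4) = 339.2/388.8 ≈ 0.872428  ⇒  A ≈ 29.258°
cos(B) = (a² + c² − b²)/(2ac) = (50.41 + 207.36 − 182.25)/(2·7.1·14.4) = 75.52/204.48 ≈ 0.369327  ⇒  B ≈ 68.3259°
cos(C) = (a² + b² − c²)/(2ab) = (50.41 + 182.25 − 207.36)/(2·7.1·13.5) = 25.3/191.7 ≈ 0.131977  ⇒  C ≈ 82.4161°
Check: A + B + C ≈ 180°

A = 29.26°, B = 68.33°, C = 82.42°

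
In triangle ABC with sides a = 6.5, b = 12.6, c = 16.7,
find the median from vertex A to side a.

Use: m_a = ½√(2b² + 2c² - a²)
m_a = ½√(2·12.6² + 2·16.7² − 6.5²) = ½√(2·158.76 + 2·278.89 − 42.25) = ½√(317.52 + 557.78 − 42.25) = ½√833.05
√833.05 ≈ 28.8626, so m_a ≈ 14.4313

m_a = 14.43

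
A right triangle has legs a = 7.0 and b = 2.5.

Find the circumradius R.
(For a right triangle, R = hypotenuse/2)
Hypotenuse c = √(a² + b²) = √(49 + 6.25) = √55.25 ≈ 7.43303
R = c/2 ≈ 7.43303/2 ≈ 3.71652

R = 3.717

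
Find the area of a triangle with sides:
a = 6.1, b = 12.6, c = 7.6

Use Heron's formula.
s = (6.1 + 12.6 + 7.6)/2 = 26.3/2 = 13.15
s − a = 7.05, s − b = 0.55, s − c = 5.55
s(s−a)(s−b)(s−c) = 13.15·7.05·0.55·5.55 ≈ 282.99
Area = √282.99 ≈ 16.8223

Area = 16.82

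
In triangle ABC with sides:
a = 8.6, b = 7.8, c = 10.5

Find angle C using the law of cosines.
c² = a² + b² − 2ab·cos(C)  ⇒  cos(C) = (a² + b² − c²)/(2ab)
cos(C) = (8.6² + 7.8² − 10.5²)/(2·8.6·7.8) = (73.96 + 60.84 − 110.25)/134.16 = 24.55/134.16 ≈ 0.18299
C = arccos(0.18299) ≈ 79.456°

C = 79.46°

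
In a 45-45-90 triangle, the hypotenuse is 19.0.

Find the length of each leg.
In a 45-45-90 triangle hypotenuse = leg·√2, so leg = hypotenuse/√2.
Leg = 19.0/√2 ≈ 19.0/1.41421 ≈ 13.435

Each leg = 13.44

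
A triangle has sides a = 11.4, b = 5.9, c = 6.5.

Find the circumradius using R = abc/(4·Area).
First find the area with Heron's formula.
s = (11.4 + 5.9 + 6.5)/2 = 11.9
Area = √(s(s−a)(s−b)(s−c)) = √(11.9·0.5·6·5.4) ≈ √192.78 ≈ 13.8845
abc = 11.4·5.9·6.5 = 437.19
R = abc/(4·Area) ≈ 437.19/(4·13.8845) = 437.19/55.5381 ≈ 7.87189

R = 7.872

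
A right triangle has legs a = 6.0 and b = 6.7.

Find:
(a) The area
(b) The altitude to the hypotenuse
(a) The legs are perpendicular, so Area = ½·a·b = ½·6.0·6.7 = ½·40.2 = 20.1
(b) Hypotenuse c = √(a² + b²) = √(36 + 44.89) = √80.89 ≈ 8.99389
    Area = ½·c·h_c  ⇒  h_c = 2·Area/c = 40.2/8.99389 ≈ 4.4697

Area = 20.1, h_c = 4.47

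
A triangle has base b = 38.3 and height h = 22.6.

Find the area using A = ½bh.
A = ½·b·h = ½·38.3·22.6 = ½·865.58 = 432.79

Area = 432.79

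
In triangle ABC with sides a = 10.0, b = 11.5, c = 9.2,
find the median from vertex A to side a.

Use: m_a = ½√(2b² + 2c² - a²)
m_a = ½√(2·11.5² + 2·9.2² − 10.0²) = ½√(2·132.25 + 2·84.64 − 100) = ½√(264.5 + 169.28 − 100) = ½√333.78
√333.78 ≈ 18.2696, so m_a ≈ 9.13482

m_a = 9.135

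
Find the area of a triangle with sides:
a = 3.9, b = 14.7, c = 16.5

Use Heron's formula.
s = (3.9 + 14.7 + 16.5)/2 = 35.1/2 = 17.55
s − a = 13.65, s − b = 2.85, s − c = 1.05
s(s−a)(s−b)(s−c) = 17.55·13.65·2.85·1.05 ≈ 716.876
Area = √716.876 ≈ 26.7745

Area = 26.77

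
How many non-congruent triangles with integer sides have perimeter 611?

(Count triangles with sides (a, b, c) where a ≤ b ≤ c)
Let a ≤ b ≤ c with a + b + c = 611. The only binding inequality is a + b > c, i.e. 611 − c > c, so c < 611/2; and c ≥ 611/3 since c is the largest side.
So 204 ≤ c ≤ 305. For each c, b runs from ⌈(611 − c)/2⌉ up to c (then a = 611 − b − c satisfies 1 ≤ a ≤ b automatically), giving c − ⌈(611 − c)/2⌉ + 1 choices.
Summing over c: 1 + 3 + 4 + 6 + … + 151 + 153  (102 terms, c = 204, …, 305) = 7854
Check (closed form: nearest integer to p²/48 for even p, (p+3)²/48 for odd p): (611+3)²/48 = 614²/48 = 376996/48 ≈ 7854.08 → 7854

7854 triangles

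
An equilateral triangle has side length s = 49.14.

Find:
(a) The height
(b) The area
(a) The height splits the triangle into two 30-60-90 halves: h = s·√3/2 = 49.14·1.73205/2 ≈ 85.113/2 ≈ 42.5565
(b) Area = (√3/4)·s² = (√3/4)·49.14² = (√3/4)·2414.7396 ≈ 0.433013·2414.7396 ≈ 1045.61

Height = 42.56, Area = 1046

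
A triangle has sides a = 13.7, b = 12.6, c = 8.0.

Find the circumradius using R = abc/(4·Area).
First find the area with Heron's formula.
s = (13.7 + 12.6 + 8.0)/2 = 17.15
Area = √(s(s−a)(s−b)(s−c)) = √(17.15·3.45·4.55·9.15) ≈ √2463.29 ≈ 49.6316
abc = 13.7·12.6·8.0 = 1380.96
R = abc/(4·Area) ≈ 1380.96/(4·49.6316) = 1380.96/198.526 ≈ 6.95606

R = 6.956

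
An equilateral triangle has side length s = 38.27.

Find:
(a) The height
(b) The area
(a) The height splits the triangle into two 30-60-90 halves: h = s·√3/2 = 38.27·1.73205/2 ≈ 66.2856/2 ≈ 33.1428
(b) Area = (√3/4)·s² = (√3/4)·38.27² = (√3/4)·1464.5929 ≈ 0.433013·1464.5929 ≈ 634.187

Height = 33.14, Area = 634.2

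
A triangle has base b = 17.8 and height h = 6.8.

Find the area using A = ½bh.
A = ½·b·h = ½·17.8·6.8 = ½·121.04 = 60.52

Area = 60.52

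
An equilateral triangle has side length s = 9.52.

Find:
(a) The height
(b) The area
(a) The height splits the triangle into two 30-60-90 halves: h = s·√3/2 = 9.52·1.73205/2 ≈ 16.4891/2 ≈ 8.24456
(b) Area = (√3/4)·s² = (√3/4)·9.52² = (√3/4)·90.6304 ≈ 0.433013·90.6304 ≈ 39.2441

Height = 8.245, Area = 39.24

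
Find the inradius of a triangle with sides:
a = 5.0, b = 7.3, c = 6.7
r = Area/s where s is the semi-perimeter.
s = (5.0 + 7.3 + 6.7)/2 = 19/2 = 9.5
Area = √(s(s−a)(s−b)(s−c)) = √(9.5·4.5·2.2·2.8) ≈ √263.34 ≈ 16.2278
r ≈ 16.2278/9.5 ≈ 1.70818

r = 1.708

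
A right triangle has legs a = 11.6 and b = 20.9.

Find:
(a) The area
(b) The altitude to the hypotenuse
(a) The legs are perpendicular, so Area = ½·a·b = ½·11.6·20.9 = ½·242.44 = 121.22
(b) Hypotenuse c = √(a² + b²) = √(134.56 + 436.81) = √571.37 ≈ 23.9033
    Area = ½·c·h_c  ⇒  h_c = 2·Area/c = 242.44/23.9033 ≈ 10.1425

Area = 121.22, h_c = 10.14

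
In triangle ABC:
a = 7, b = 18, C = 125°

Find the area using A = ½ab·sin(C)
A = ½·a·b·sin(C) = ½·7·18·sin(125°)
sin(125°) ≈ 0.819152
A ≈ ½·126·0.819152 = 63·0.819152 ≈ 51.6066

Area = 51.61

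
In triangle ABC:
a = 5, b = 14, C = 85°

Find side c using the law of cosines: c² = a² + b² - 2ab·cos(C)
c² = 5² + 14² − 2·5·14·cos(85°)
cos(85°) ≈ 0.0871557
c² ≈ 25 + 196 − 140·(0.0871557) ≈ 221 − 12.2018 ≈ 208.798
c ≈ √208.798 ≈ 14.4499

c = 14.45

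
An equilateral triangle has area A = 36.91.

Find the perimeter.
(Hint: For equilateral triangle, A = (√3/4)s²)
A = (√3/4)s²  ⇒  s² = 4A/√3 = 4·36.91/√3 = 147.64/1.73205 ≈ 85.24
s ≈ √85.24 ≈ 9.23255
Perimeter = 3s ≈ 3·9.23255 ≈ 27.6977

Perimeter = 27.7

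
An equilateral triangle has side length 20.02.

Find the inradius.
r = Area/s with s the semi-perimeter.
Area = (√3/4)·20.02² = (√3/4)·400.8004 ≈ 0.433013·400.8004 ≈ 173.552
s = 3·20.02/2 = 30.03
r ≈ 173.552/30.03 ≈ 5.77928
(Equivalently r = side/(2√3) = 20.02/3.4641 ≈ 5.77928.)

r = 5.779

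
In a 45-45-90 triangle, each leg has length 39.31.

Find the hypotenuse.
In a 45-45-90 triangle the sides are in ratio 1 : 1 : √2, so hypotenuse = leg·√2.
Hypotenuse = 39.31·√2 ≈ 39.31·1.41421 ≈ 55.5927

Hypotenuse = 39.31√2 = 55.59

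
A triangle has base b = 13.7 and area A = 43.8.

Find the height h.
A = ½·b·h  ⇒  h = 2A/b = 2·43.8/13.7 = 87.6/13.7 ≈ 6.39416

h = 6.394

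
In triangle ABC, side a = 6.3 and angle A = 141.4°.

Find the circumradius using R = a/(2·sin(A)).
R = a/(2·sin(A)) = 6.3/(2·sin(141.4°))
sin(141.4°) ≈ 0.62388
R ≈ 6.3/(2·0.62388) = 6.3/1.24776 ≈ 5.04905

R = 5.049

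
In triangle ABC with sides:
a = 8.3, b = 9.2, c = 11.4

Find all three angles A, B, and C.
Law of cosines for each angle (a² = 68.89, b² = 84.64, c² = 129.96):
cos(A) = (b² + c² − a²)/(2bc) = (84.64 + 129.96 − 68.89)/(2·9.2·11.4) = 145.71/209.76 ≈ 0.694651  ⇒  A ≈ 46.0006°
cos(B) = (a² + c² − b²)/(2ac) = (68.89 + 129.96 − 84.64)/(2·8.3·11.4) = 114.21/189.24 ≈ 0.603519  ⇒  B ≈ 52.8776°
cos(C) = (a² + b² − c²)/(2ab) = (68.89 + 84.64 − 129.96)/(2·8.3·9.2) = 23.57/152.72 ≈ 0.154335  ⇒  C ≈ 81.1218°
Check: A + B + C ≈ 180°

A = 46°, B = 52.88°, C = 81.12°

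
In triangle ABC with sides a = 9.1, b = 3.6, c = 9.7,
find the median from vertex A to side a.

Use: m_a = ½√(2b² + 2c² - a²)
m_a = ½√(2·3.6² + 2·9.7² − 9.1²) = ½√(2·12.96 + 2·94.09 − 82.81) = ½√(25.92 + 188.18 − 82.81) = ½√131.29
√131.29 ≈ 11.4582, so m_a ≈ 5.72909

m_a = 5.729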